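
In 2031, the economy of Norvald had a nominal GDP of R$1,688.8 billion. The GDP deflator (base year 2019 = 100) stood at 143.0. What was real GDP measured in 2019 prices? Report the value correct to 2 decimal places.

Real GDP = Nominal / (GDP deflator/100) = 1688.8 / 1.430 = 1180.98.

R$1,180.98 billion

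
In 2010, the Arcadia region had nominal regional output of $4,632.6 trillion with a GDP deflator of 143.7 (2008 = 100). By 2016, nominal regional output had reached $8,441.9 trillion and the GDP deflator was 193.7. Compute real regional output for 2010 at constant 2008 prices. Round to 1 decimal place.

$3,223.8 trillion

Real regional output = Nominal / (GDP deflator/100) = 4632.6 / 1.437 = 3223.80.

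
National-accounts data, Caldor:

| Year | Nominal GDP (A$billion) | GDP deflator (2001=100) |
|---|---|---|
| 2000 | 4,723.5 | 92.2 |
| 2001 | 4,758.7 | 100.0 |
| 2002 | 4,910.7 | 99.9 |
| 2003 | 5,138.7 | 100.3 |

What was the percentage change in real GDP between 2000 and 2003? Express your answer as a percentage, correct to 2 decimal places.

Real GDP 2000 = 4723.5/0.922 = 5123.10.
Real GDP 2003 = 5138.7/1.003 = 5123.33.
Change = 5123.33/5123.10 − 1 = 0.0000.

0.00%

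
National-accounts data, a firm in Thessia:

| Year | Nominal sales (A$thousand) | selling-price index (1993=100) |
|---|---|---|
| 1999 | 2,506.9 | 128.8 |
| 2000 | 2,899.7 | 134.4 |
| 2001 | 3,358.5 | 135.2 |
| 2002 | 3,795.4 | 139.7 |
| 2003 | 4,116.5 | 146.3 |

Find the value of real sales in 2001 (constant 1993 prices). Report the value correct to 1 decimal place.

A$2,484.1 thousand

Real sales 2001 = 3358.5 / 1.352 = 2484.10.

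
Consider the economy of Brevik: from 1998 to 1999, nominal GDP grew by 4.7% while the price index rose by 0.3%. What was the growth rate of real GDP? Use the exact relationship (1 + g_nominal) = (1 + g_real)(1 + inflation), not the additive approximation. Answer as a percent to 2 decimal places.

(1 + g_nom) = (1 + g_real)(1 + π), so g_real = 1.0470 / 1.0030 − 1 = 0.04387.

4.39%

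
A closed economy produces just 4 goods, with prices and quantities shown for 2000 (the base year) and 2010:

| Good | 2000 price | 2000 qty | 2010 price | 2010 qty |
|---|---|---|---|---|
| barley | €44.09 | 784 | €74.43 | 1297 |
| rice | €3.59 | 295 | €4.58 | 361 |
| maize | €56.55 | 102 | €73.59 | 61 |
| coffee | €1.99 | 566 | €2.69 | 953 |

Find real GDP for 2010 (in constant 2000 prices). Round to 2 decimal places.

€63826.74

Real GDP 2010 = Σ (p_2000 × q_2010) = 44.09·1297 + 3.59·361 + 56.55·61 + 1.99·953 = 63826.74.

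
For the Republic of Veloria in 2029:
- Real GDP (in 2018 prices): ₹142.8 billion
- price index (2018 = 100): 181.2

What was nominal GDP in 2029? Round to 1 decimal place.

₹258.8 billion

Nominal GDP = Real × (price index/100) = 142.8 × 1.812 = 258.75.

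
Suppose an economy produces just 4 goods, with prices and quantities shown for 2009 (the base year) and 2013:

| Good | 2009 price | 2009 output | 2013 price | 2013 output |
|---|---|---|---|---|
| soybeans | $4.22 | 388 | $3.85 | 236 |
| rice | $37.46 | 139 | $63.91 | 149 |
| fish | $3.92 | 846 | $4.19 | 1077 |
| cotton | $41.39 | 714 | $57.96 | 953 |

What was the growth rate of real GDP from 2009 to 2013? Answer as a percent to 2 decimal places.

26.52%

Real GDP 2009 = Nominal GDP 2009 = 4.22·388 + 37.46·139 + 3.92·846 + 41.39·714 = 39713.08.
Real GDP 2013 (at 2009 prices) = 4.22·236 + 37.46·149 + 3.92·1077 + 41.39·953 = 50243.97.
Real growth = 50243.97/39713.08 − 1 = 0.2652.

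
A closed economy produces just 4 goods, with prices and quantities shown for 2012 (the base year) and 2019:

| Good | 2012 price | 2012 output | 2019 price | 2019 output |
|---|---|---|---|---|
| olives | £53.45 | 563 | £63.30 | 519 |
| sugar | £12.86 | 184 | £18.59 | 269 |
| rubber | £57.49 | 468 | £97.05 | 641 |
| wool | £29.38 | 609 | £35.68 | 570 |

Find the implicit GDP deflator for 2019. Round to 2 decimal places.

Nominal GDP 2019 = 63.30·519 + 18.59·269 + 97.05·641 + 35.68·570 = 120400.06.
Real GDP 2019 (at 2012 prices) = 53.45·519 + 12.86·269 + 57.49·641 + 29.38·570 = 84797.58.
Deflator = Nominal/Real × 100 = 120400.06/84797.58 × 100 = 141.985.

141.99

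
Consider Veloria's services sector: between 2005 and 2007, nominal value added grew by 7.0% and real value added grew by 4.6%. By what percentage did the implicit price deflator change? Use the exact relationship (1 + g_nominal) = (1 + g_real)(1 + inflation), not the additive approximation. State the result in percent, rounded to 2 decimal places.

(1 + g_nom) = (1 + g_real)(1 + π), so π = 1.0700 / 1.0460 − 1 = 0.02294.

2.29%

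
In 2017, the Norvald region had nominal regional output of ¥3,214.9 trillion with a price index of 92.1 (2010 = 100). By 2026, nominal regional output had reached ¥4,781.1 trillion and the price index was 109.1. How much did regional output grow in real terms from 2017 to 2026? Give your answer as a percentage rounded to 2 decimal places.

25.54%

Deflate each year: 2017 → 3214.9/0.921 = 3490.66; 2026 → 4781.1/1.091 = 4382.31.
So real regional output changed by 4382.31/3490.66 − 1 = 0.2554, i.e. 25.54%.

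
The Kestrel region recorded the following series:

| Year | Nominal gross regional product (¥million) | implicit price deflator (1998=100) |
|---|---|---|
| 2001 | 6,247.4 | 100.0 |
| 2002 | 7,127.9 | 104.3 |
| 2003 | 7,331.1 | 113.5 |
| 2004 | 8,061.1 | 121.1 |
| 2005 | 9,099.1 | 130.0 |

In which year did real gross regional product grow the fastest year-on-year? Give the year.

2002: real = 7127.9/1.043 = 6834.04; growth vs 2001 (6247.40) = 9.39%.
2003: real = 7331.1/1.135 = 6459.12; growth vs 2002 (6834.04) = -5.49%.
2004: real = 8061.1/1.211 = 6656.56; growth vs 2003 (6459.12) = 3.06%.
2005: real = 9099.1/1.300 = 6999.31; growth vs 2004 (6656.56) = 5.15%.

2002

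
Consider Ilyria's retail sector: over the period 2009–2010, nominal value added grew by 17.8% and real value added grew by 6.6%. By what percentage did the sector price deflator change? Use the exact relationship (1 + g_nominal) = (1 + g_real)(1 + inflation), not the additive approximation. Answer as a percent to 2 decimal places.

10.51%

(1 + g_nom) = (1 + g_real)(1 + π), so π = 1.1780 / 1.0660 − 1 = 0.10507.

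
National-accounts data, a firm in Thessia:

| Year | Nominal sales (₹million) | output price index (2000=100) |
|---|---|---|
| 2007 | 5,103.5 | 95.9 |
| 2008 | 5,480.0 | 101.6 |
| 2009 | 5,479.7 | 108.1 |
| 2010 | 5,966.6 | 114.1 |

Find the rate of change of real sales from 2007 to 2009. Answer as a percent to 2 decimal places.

Real sales 2007 = 5103.5/0.959 = 5321.69.
Real sales 2009 = 5479.7/1.081 = 5069.10.
Change = 5069.10/5321.69 − 1 = -0.0475.

-4.75%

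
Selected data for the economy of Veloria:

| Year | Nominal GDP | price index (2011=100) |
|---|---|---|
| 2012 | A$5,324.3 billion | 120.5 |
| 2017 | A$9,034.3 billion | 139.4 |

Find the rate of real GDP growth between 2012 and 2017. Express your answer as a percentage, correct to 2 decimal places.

46.68%

Deflate each year: 2012 → 5324.3/1.205 = 4418.51; 2017 → 9034.3/1.394 = 6480.85.
So real GDP changed by 6480.85/4418.51 − 1 = 0.4668, i.e. 46.68%.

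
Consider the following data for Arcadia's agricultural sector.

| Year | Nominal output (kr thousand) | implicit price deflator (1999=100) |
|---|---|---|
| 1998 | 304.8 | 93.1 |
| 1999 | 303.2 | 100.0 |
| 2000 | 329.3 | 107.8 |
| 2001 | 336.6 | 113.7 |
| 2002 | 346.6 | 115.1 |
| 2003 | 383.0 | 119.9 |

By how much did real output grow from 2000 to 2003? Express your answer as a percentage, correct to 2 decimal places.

Real output 2000 = 329.3/1.078 = 305.47.
Real output 2003 = 383.0/1.199 = 319.43.
Change = 319.43/305.47 − 1 = 0.0457.

4.57%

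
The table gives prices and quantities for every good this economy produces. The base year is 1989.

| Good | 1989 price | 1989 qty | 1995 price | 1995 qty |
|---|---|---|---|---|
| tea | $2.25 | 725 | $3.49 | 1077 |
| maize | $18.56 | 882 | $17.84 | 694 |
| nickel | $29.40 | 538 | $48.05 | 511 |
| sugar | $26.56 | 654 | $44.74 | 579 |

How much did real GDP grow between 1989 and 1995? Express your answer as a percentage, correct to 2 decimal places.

Real GDP 1989 = Nominal GDP 1989 = 2.25·725 + 18.56·882 + 29.40·538 + 26.56·654 = 51188.61.
Real GDP 1995 (at 1989 prices) = 2.25·1077 + 18.56·694 + 29.40·511 + 26.56·579 = 45705.53.
Real growth = 45705.53/51188.61 − 1 = -0.1071.

-10.71%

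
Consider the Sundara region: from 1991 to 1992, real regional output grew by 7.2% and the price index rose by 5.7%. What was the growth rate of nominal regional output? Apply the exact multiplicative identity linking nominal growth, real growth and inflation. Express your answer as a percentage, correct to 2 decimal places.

(1 + g_nom) = (1 + g_real)(1 + π) = 1.0720 × 1.0570 = 1.13310.

13.31%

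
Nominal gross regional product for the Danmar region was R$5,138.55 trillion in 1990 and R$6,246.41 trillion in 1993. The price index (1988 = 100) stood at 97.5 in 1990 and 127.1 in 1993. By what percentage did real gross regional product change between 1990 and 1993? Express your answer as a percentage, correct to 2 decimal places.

-6.75%

Deflate each year: 1990 → 5138.55/0.975 = 5270.31; 1993 → 6246.41/1.271 = 4914.56.
So real gross regional product changed by 4914.56/5270.31 − 1 = -0.0675, i.e. -6.75%.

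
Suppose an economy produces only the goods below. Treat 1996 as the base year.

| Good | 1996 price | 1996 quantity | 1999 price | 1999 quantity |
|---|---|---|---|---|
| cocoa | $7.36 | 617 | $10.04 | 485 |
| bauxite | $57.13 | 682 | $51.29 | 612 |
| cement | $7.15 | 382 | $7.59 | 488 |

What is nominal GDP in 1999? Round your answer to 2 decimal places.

$39962.80

Nominal GDP 1999 = Σ (p_1999 × q_1999) = 10.04·485 + 51.29·612 + 7.59·488 = 39962.80.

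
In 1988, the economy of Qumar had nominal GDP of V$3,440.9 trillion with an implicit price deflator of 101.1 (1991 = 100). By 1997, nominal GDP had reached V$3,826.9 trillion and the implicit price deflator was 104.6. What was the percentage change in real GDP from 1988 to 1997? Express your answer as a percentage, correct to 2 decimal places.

7.50%

Real GDP 1988 = 3440.9 / 1.011 = 3403.46.
Real GDP 1997 = 3826.9 / 1.046 = 3658.60.
Real growth = 3658.60 / 3403.46 − 1 = 0.0750.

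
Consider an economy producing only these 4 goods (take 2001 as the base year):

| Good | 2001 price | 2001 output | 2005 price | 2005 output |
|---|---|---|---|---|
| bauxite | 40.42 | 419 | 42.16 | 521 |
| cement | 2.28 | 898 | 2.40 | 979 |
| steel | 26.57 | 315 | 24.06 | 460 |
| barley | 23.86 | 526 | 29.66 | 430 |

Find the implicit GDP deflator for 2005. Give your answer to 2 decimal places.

105.16

Nominal GDP 2005 = 42.16·521 + 2.40·979 + 24.06·460 + 29.66·430 = 48136.36.
Real GDP 2005 (at 2001 prices) = 40.42·521 + 2.28·979 + 26.57·460 + 23.86·430 = 45772.94.
Deflator = Nominal/Real × 100 = 48136.36/45772.94 × 100 = 105.163.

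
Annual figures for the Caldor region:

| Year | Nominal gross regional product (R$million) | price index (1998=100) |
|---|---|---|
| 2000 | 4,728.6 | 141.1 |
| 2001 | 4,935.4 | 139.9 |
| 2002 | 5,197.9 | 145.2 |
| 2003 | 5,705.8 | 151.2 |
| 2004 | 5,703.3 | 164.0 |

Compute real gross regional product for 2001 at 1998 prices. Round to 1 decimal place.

R$3,527.8 million

Real gross regional product 2001 = 4935.4 / 1.399 = 3527.81.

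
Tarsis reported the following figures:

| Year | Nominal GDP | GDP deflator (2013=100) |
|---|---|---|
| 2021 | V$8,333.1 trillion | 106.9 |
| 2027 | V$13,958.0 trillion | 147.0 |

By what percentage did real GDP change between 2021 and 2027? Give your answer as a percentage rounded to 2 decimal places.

21.81%

Real GDP 2021 = 8333.1 / 1.069 = 7795.23.
Real GDP 2027 = 13958.0 / 1.470 = 9495.24.
Real growth = 9495.24 / 7795.23 − 1 = 0.2181.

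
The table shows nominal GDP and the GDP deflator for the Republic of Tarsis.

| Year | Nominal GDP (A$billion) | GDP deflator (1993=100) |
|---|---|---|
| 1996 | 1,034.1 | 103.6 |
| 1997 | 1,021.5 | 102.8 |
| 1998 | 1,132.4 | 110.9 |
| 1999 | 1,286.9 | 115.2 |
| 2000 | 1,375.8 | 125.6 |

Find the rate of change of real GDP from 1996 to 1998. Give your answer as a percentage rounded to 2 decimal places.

2.30%

Real GDP 1996 = 1034.1/1.036 = 998.17.
Real GDP 1998 = 1132.4/1.109 = 1021.10.
Change = 1021.10/998.17 − 1 = 0.0230.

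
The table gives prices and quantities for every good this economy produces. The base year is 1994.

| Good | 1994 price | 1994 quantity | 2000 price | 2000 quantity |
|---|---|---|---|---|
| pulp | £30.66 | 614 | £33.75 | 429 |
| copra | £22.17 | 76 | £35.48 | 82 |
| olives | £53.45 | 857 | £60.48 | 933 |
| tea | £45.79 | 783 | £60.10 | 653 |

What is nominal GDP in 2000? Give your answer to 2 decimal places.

£113061.25

Nominal GDP 2000 = Σ (p_2000 × q_2000) = 33.75·429 + 35.48·82 + 60.48·933 + 60.10·653 = 113061.25.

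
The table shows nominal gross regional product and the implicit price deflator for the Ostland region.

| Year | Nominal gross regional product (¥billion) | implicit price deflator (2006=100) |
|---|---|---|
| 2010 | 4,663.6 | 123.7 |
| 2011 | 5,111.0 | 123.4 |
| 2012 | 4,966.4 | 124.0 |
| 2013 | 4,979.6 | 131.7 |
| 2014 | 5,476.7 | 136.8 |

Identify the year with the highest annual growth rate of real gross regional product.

2011: real = 5111.0/1.234 = 4141.82; growth vs 2010 (3770.09) = 9.86%.
2012: real = 4966.4/1.240 = 4005.16; growth vs 2011 (4141.82) = -3.30%.
2013: real = 4979.6/1.317 = 3781.02; growth vs 2012 (4005.16) = -5.60%.
2014: real = 5476.7/1.368 = 4003.44; growth vs 2013 (3781.02) = 5.88%.

2011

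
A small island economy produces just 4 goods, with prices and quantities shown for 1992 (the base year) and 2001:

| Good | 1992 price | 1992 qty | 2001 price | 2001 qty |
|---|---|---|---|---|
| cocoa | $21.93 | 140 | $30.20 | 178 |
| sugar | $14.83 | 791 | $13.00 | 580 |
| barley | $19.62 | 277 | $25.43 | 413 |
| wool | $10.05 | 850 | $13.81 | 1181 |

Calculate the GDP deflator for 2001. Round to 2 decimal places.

122.33

Nominal GDP 2001 = 30.20·178 + 13.00·580 + 25.43·413 + 13.81·1181 = 39727.80.
Real GDP 2001 (at 1992 prices) = 21.93·178 + 14.83·580 + 19.62·413 + 10.05·1181 = 32477.05.
Deflator = Nominal/Real × 100 = 39727.80/32477.05 × 100 = 122.326.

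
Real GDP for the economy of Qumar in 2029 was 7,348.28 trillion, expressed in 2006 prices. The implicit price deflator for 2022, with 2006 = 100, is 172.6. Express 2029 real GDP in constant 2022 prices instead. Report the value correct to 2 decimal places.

12,683.13 trillion

Real GDP in 2022 prices = Real GDP in 2006 prices × (P_2022/P_2006) = 7348.28 × 1.726 = 12683.13.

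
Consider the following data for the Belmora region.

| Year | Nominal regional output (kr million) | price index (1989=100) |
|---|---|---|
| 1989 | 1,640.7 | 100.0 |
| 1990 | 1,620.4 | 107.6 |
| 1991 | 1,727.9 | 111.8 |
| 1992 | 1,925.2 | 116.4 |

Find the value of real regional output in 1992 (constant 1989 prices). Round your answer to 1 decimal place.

Real regional output 1992 = 1925.2 / 1.164 = 1653.95.

kr 1,654.0 million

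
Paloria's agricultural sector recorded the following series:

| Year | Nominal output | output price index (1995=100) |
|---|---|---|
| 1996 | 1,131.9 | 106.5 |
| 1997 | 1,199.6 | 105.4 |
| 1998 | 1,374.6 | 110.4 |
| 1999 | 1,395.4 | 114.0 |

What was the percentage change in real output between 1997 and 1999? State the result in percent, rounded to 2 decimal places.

Real output 1997 = 1199.6/1.054 = 1138.14.
Real output 1999 = 1395.4/1.140 = 1224.04.
Change = 1224.04/1138.14 − 1 = 0.0755.

7.55%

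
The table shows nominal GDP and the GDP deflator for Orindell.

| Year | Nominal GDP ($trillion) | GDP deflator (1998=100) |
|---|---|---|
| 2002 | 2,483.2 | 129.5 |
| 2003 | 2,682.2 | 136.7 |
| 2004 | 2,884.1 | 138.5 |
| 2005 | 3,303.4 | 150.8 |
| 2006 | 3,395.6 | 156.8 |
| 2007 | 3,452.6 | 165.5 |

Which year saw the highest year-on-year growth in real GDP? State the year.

2004

2003: real = 2682.2/1.367 = 1962.11; growth vs 2002 (1917.53) = 2.32%.
2004: real = 2884.1/1.385 = 2082.38; growth vs 2003 (1962.11) = 6.13%.
2005: real = 3303.4/1.508 = 2190.58; growth vs 2004 (2082.38) = 5.20%.
2006: real = 3395.6/1.568 = 2165.56; growth vs 2005 (2190.58) = -1.14%.
2007: real = 3452.6/1.655 = 2086.16; growth vs 2006 (2165.56) = -3.67%.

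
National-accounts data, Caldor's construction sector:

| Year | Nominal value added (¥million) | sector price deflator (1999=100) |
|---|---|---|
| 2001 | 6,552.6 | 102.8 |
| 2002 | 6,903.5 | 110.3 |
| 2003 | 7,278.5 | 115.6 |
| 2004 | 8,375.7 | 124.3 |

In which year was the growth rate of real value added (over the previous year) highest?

2004

2002: real = 6903.5/1.103 = 6258.84; growth vs 2001 (6374.12) = -1.81%.
2003: real = 7278.5/1.156 = 6296.28; growth vs 2002 (6258.84) = 0.60%.
2004: real = 8375.7/1.243 = 6738.29; growth vs 2003 (6296.28) = 7.02%.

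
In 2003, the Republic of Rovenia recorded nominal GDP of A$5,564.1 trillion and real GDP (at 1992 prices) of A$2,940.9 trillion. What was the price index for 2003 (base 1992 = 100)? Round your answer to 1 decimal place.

189.2

price index = (Nominal / Real) × 100 = 5564.1 / 2940.9 × 100 = 189.20.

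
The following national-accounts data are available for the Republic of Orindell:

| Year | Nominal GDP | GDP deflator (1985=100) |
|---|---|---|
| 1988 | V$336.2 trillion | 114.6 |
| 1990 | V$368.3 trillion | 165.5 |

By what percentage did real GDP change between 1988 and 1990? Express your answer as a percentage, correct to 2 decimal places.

-24.14%

Deflate each year: 1988 → 336.2/1.146 = 293.37; 1990 → 368.3/1.655 = 222.54.
So real GDP changed by 222.54/293.37 − 1 = -0.2414, i.e. -24.14%.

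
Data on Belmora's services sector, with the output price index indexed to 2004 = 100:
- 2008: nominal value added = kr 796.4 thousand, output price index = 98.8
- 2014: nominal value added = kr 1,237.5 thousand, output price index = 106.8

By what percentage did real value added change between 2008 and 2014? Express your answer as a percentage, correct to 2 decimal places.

Real value added 2008 = 796.4 / 0.988 = 806.07.
Real value added 2014 = 1237.5 / 1.068 = 1158.71.
Real growth = 1158.71 / 806.07 − 1 = 0.4375.

43.75%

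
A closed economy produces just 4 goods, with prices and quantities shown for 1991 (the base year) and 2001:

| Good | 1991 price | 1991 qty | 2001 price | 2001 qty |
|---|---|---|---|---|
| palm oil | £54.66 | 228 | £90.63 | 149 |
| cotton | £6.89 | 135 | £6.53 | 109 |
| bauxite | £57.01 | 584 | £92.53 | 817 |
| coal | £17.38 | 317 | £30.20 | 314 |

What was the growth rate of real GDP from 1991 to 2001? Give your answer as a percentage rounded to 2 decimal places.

Real GDP 1991 = Nominal GDP 1991 = 54.66·228 + 6.89·135 + 57.01·584 + 17.38·317 = 52195.93.
Real GDP 2001 (at 1991 prices) = 54.66·149 + 6.89·109 + 57.01·817 + 17.38·314 = 60929.84.
Real growth = 60929.84/52195.93 − 1 = 0.1673.

16.73%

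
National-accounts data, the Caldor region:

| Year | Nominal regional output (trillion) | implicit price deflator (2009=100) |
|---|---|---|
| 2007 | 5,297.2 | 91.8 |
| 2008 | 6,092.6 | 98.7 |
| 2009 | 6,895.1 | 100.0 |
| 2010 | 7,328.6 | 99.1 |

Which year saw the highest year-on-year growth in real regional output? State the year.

2008: real = 6092.6/0.987 = 6172.85; growth vs 2007 (5770.37) = 6.97%.
2009: real = 6895.1/1.000 = 6895.10; growth vs 2008 (6172.85) = 11.70%.
2010: real = 7328.6/0.991 = 7395.16; growth vs 2009 (6895.10) = 7.25%.

2009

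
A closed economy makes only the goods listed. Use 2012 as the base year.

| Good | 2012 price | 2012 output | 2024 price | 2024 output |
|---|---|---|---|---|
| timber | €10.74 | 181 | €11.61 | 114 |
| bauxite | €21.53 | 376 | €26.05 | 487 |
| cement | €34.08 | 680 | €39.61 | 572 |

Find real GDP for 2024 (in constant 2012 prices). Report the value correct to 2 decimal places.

€31203.23

Real GDP 2024 = Σ (p_2012 × q_2024) = 10.74·114 + 21.53·487 + 34.08·572 = 31203.23.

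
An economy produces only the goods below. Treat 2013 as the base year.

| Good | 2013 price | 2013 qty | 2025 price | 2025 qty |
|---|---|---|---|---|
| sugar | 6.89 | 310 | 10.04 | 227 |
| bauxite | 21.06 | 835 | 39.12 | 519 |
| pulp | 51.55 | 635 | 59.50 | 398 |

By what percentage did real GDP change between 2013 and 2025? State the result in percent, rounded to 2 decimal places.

-37.07%

Real GDP 2013 = Nominal GDP 2013 = 6.89·310 + 21.06·835 + 51.55·635 = 52455.25.
Real GDP 2025 (at 2013 prices) = 6.89·227 + 21.06·519 + 51.55·398 = 33011.07.
Real growth = 33011.07/52455.25 − 1 = -0.3707.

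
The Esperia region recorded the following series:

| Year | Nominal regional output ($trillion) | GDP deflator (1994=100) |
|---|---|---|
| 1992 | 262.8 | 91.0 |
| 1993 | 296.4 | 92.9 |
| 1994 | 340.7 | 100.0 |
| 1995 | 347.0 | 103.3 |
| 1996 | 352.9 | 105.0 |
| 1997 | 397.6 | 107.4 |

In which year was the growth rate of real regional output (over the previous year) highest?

1993

1993: real = 296.4/0.929 = 319.05; growth vs 1992 (288.79) = 10.48%.
1994: real = 340.7/1.000 = 340.70; growth vs 1993 (319.05) = 6.79%.
1995: real = 347.0/1.033 = 335.91; growth vs 1994 (340.70) = -1.41%.
1996: real = 352.9/1.050 = 336.10; growth vs 1995 (335.91) = 0.06%.
1997: real = 397.6/1.074 = 370.20; growth vs 1996 (336.10) = 10.15%.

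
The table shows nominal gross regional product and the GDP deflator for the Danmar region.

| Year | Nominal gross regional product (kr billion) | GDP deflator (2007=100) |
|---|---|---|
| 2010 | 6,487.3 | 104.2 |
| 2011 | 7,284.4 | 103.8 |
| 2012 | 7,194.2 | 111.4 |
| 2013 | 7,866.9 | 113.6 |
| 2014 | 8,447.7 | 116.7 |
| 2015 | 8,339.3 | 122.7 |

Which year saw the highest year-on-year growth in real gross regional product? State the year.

2011: real = 7284.4/1.038 = 7017.73; growth vs 2010 (6225.82) = 12.72%.
2012: real = 7194.2/1.114 = 6457.99; growth vs 2011 (7017.73) = -7.98%.
2013: real = 7866.9/1.136 = 6925.09; growth vs 2012 (6457.99) = 7.23%.
2014: real = 8447.7/1.167 = 7238.82; growth vs 2013 (6925.09) = 4.53%.
2015: real = 8339.3/1.227 = 6796.50; growth vs 2014 (7238.82) = -6.11%.

2011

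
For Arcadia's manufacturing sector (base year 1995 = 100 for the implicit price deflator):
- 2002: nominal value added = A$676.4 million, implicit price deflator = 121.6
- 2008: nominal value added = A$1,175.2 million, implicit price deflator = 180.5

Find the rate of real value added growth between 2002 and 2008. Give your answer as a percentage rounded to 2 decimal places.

Deflate each year: 2002 → 676.4/1.216 = 556.25; 2008 → 1175.2/1.805 = 651.08.
So real value added changed by 651.08/556.25 − 1 = 0.1705, i.e. 17.05%.

17.05%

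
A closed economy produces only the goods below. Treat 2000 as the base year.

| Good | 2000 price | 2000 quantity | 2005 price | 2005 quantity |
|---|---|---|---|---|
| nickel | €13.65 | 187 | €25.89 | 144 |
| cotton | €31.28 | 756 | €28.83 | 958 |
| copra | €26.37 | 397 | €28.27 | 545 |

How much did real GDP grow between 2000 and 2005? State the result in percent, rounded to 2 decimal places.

Real GDP 2000 = Nominal GDP 2000 = 13.65·187 + 31.28·756 + 26.37·397 = 36669.12.
Real GDP 2005 (at 2000 prices) = 13.65·144 + 31.28·958 + 26.37·545 = 46303.49.
Real growth = 46303.49/36669.12 − 1 = 0.2627.

26.27%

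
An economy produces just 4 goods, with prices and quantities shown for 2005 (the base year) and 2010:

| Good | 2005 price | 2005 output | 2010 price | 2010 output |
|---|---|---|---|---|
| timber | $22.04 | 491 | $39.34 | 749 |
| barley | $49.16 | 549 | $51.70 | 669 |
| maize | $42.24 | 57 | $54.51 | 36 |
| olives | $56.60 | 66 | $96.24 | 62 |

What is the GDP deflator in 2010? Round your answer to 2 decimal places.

Nominal GDP 2010 = 39.34·749 + 51.70·669 + 54.51·36 + 96.24·62 = 71982.20.
Real GDP 2010 (at 2005 prices) = 22.04·749 + 49.16·669 + 42.24·36 + 56.60·62 = 54425.84.
Deflator = Nominal/Real × 100 = 71982.20/54425.84 × 100 = 132.257.

132.26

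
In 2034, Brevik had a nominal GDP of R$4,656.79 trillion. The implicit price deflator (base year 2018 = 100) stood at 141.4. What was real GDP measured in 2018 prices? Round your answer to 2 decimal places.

Real GDP = Nominal / (implicit price deflator/100) = 4656.79 / 1.414 = 3293.35.

R$3,293.35 trillion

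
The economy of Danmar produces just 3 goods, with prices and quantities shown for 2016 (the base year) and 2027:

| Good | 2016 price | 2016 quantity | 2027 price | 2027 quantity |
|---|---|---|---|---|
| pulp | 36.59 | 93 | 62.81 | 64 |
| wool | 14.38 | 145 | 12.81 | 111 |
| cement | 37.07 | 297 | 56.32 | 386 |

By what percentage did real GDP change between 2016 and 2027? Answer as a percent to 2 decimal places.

Real GDP 2016 = Nominal GDP 2016 = 36.59·93 + 14.38·145 + 37.07·297 = 16497.76.
Real GDP 2027 (at 2016 prices) = 36.59·64 + 14.38·111 + 37.07·386 = 18246.96.
Real growth = 18246.96/16497.76 − 1 = 0.1060.

10.60%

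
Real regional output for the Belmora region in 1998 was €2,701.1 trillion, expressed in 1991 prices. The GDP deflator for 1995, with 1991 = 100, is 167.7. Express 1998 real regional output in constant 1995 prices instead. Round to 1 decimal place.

Real regional output in 1995 prices = Real regional output in 1991 prices × (P_1995/P_1991) = 2701.1 × 1.677 = 4529.74.

€4,529.7 trillion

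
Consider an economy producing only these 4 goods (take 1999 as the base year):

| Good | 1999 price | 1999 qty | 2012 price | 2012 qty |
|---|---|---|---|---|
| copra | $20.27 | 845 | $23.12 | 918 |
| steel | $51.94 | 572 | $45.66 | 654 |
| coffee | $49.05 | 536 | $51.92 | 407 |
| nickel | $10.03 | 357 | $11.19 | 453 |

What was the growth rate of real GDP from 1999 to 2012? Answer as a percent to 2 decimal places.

Real GDP 1999 = Nominal GDP 1999 = 20.27·845 + 51.94·572 + 49.05·536 + 10.03·357 = 76709.34.
Real GDP 2012 (at 1999 prices) = 20.27·918 + 51.94·654 + 49.05·407 + 10.03·453 = 77083.56.
Real growth = 77083.56/76709.34 − 1 = 0.0049.

0.49%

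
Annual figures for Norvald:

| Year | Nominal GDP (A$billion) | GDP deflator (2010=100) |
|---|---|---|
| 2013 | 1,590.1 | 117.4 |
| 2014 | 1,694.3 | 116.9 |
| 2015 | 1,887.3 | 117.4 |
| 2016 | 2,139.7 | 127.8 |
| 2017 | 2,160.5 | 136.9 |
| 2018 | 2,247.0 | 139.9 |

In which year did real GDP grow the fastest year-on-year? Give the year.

2014: real = 1694.3/1.169 = 1449.36; growth vs 2013 (1354.43) = 7.01%.
2015: real = 1887.3/1.174 = 1607.58; growth vs 2014 (1449.36) = 10.92%.
2016: real = 2139.7/1.278 = 1674.26; growth vs 2015 (1607.58) = 4.15%.
2017: real = 2160.5/1.369 = 1578.16; growth vs 2016 (1674.26) = -5.74%.
2018: real = 2247.0/1.399 = 1606.15; growth vs 2017 (1578.16) = 1.77%.

2015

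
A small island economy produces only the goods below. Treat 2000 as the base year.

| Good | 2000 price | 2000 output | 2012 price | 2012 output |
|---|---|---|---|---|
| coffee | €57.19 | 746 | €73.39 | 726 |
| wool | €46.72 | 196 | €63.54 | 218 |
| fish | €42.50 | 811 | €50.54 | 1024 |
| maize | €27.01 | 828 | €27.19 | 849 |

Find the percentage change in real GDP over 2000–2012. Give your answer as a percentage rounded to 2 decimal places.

8.75%

Real GDP 2000 = Nominal GDP 2000 = 57.19·746 + 46.72·196 + 42.50·811 + 27.01·828 = 108652.64.
Real GDP 2012 (at 2000 prices) = 57.19·726 + 46.72·218 + 42.50·1024 + 27.01·849 = 118156.39.
Real growth = 118156.39/108652.64 − 1 = 0.0875.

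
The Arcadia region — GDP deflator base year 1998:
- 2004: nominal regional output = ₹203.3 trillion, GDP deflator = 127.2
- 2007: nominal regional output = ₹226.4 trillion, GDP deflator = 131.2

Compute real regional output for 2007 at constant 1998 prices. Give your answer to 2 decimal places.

Real regional output = Nominal / (GDP deflator/100) = 226.4 / 1.312 = 172.56.

₹172.56 trillion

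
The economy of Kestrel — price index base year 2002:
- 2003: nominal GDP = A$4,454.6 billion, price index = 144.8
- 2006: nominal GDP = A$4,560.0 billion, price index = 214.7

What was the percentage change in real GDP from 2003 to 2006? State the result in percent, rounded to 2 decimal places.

-30.96%

Real GDP 2003 = 4454.6 / 1.448 = 3076.38.
Real GDP 2006 = 4560.0 / 2.147 = 2123.89.
Real growth = 2123.89 / 3076.38 − 1 = -0.3096.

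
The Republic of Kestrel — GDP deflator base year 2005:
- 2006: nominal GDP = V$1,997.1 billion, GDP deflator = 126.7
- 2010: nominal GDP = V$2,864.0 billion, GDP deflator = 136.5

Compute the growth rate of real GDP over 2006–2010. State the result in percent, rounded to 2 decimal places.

Real GDP 2006 = 1997.1 / 1.267 = 1576.24.
Real GDP 2010 = 2864.0 / 1.365 = 2098.17.
Real growth = 2098.17 / 1576.24 − 1 = 0.3311.

33.11%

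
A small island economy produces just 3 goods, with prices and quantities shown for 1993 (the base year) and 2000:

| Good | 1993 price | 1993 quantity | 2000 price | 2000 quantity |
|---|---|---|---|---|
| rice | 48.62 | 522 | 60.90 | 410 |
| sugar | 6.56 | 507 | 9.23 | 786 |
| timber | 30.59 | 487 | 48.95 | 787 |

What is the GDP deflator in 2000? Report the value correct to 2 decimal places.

Nominal GDP 2000 = 60.90·410 + 9.23·786 + 48.95·787 = 70747.43.
Real GDP 2000 (at 1993 prices) = 48.62·410 + 6.56·786 + 30.59·787 = 49164.69.
Deflator = Nominal/Real × 100 = 70747.43/49164.69 × 100 = 143.899.

143.90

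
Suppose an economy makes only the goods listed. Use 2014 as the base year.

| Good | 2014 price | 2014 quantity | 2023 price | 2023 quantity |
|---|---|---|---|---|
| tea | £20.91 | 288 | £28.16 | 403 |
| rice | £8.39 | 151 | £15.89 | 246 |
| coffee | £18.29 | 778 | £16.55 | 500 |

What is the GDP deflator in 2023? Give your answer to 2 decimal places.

119.85

Nominal GDP 2023 = 28.16·403 + 15.89·246 + 16.55·500 = 23532.42.
Real GDP 2023 (at 2014 prices) = 20.91·403 + 8.39·246 + 18.29·500 = 19635.67.
Deflator = Nominal/Real × 100 = 23532.42/19635.67 × 100 = 119.845.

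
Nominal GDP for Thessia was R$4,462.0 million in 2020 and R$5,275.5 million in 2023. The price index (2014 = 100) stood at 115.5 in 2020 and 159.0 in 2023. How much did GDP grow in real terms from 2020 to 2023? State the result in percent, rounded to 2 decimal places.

-14.11%

Real GDP 2020 = 4462.0 / 1.155 = 3863.20.
Real GDP 2023 = 5275.5 / 1.590 = 3317.92.
Real growth = 3317.92 / 3863.20 − 1 = -0.1411.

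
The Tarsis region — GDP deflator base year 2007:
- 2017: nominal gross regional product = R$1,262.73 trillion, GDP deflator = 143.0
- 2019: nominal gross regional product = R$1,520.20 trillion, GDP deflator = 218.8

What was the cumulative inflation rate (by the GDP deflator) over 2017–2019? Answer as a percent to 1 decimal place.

Price-level change = 218.8 / 143.0 − 1 = 0.5301.

53.0%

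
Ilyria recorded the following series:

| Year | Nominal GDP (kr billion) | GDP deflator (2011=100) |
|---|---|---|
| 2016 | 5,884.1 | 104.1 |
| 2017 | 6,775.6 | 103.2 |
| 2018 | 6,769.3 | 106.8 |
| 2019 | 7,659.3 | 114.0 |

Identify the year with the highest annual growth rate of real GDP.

2017: real = 6775.6/1.032 = 6565.50; growth vs 2016 (5652.35) = 16.16%.
2018: real = 6769.3/1.068 = 6338.30; growth vs 2017 (6565.50) = -3.46%.
2019: real = 7659.3/1.140 = 6718.68; growth vs 2018 (6338.30) = 6.00%.

2017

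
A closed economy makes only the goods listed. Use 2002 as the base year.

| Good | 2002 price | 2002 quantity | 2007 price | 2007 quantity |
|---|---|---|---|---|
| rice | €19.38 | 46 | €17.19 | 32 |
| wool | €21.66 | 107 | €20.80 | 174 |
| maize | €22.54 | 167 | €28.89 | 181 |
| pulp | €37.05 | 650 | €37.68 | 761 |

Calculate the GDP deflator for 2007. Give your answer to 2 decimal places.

103.84

Nominal GDP 2007 = 17.19·32 + 20.80·174 + 28.89·181 + 37.68·761 = 38072.85.
Real GDP 2007 (at 2002 prices) = 19.38·32 + 21.66·174 + 22.54·181 + 37.05·761 = 36663.79.
Deflator = Nominal/Real × 100 = 38072.85/36663.79 × 100 = 103.843.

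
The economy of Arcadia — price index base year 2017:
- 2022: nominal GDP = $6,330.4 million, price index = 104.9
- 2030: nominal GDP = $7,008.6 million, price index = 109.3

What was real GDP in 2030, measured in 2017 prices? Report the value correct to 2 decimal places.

Real GDP = Nominal / (price index/100) = 7008.6 / 1.093 = 6412.26.

$6,412.26 million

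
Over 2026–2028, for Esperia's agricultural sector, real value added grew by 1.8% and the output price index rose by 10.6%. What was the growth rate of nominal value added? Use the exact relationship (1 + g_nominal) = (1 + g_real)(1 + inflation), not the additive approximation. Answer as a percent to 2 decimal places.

12.59%

(1 + g_nom) = (1 + g_real)(1 + π) = 1.0180 × 1.1060 = 1.12591.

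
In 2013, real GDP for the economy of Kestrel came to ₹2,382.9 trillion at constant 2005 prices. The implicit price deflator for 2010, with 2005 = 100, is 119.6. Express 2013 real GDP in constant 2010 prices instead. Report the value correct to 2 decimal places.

₹2,849.95 trillion

Real GDP in 2010 prices = Real GDP in 2005 prices × (P_2010/P_2005) = 2382.9 × 1.196 = 2849.95.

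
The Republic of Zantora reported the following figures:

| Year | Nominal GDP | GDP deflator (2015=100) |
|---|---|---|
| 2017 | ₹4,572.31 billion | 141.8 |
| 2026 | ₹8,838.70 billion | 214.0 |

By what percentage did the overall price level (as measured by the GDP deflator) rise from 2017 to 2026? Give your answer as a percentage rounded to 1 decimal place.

Price-level change = 214.0 / 141.8 − 1 = 0.5092.

50.9%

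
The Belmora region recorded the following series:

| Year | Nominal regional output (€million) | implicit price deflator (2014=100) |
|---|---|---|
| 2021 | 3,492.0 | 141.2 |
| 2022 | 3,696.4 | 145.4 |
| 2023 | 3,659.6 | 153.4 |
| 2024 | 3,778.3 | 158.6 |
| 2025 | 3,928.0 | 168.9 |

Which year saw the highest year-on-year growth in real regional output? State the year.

2022

2022: real = 3696.4/1.454 = 2542.23; growth vs 2021 (2473.09) = 2.80%.
2023: real = 3659.6/1.534 = 2385.66; growth vs 2022 (2542.23) = -6.16%.
2024: real = 3778.3/1.586 = 2382.28; growth vs 2023 (2385.66) = -0.14%.
2025: real = 3928.0/1.689 = 2325.64; growth vs 2024 (2382.28) = -2.38%.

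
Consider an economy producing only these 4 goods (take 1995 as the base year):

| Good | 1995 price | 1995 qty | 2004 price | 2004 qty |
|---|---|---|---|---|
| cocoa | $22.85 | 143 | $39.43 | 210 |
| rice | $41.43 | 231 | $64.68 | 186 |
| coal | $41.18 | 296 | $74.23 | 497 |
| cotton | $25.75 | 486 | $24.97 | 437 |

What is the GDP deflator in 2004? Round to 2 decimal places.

154.02

Nominal GDP 2004 = 39.43·210 + 64.68·186 + 74.23·497 + 24.97·437 = 68114.98.
Real GDP 2004 (at 1995 prices) = 22.85·210 + 41.43·186 + 41.18·497 + 25.75·437 = 44223.69.
Deflator = Nominal/Real × 100 = 68114.98/44223.69 × 100 = 154.024.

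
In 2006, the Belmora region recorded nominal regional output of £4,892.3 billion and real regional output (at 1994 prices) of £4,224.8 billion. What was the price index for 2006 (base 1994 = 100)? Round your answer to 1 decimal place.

price index = (Nominal / Real) × 100 = 4892.3 / 4224.8 × 100 = 115.80.

115.8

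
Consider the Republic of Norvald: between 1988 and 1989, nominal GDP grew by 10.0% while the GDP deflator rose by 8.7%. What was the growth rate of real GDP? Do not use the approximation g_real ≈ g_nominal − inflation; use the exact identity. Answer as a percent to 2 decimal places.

1.20%

(1 + g_nom) = (1 + g_real)(1 + π), so g_real = 1.1000 / 1.0870 − 1 = 0.01196.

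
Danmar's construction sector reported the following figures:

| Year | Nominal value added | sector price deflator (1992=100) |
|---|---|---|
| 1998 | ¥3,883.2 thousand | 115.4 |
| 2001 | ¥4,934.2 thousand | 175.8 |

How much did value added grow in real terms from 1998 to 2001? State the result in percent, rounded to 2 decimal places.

-16.59%

Real value added 1998 = 3883.2 / 1.154 = 3364.99.
Real value added 2001 = 4934.2 / 1.758 = 2806.71.
Real growth = 2806.71 / 3364.99 − 1 = -0.1659.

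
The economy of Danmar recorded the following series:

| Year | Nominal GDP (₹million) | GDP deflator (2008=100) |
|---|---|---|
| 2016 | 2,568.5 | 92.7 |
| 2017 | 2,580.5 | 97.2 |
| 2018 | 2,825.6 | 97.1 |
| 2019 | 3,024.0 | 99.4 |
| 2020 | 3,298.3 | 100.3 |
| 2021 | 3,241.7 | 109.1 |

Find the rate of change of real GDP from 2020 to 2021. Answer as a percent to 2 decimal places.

Real GDP 2020 = 3298.3/1.003 = 3288.43.
Real GDP 2021 = 3241.7/1.091 = 2971.31.
Change = 2971.31/3288.43 − 1 = -0.0964.

-9.64%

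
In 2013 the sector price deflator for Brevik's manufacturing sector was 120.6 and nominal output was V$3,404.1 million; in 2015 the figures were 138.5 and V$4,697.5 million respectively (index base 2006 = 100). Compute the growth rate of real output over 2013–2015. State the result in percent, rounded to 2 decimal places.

Deflate each year: 2013 → 3404.1/1.206 = 2822.64; 2015 → 4697.5/1.385 = 3391.70.
So real output changed by 3391.70/2822.64 − 1 = 0.2016, i.e. 20.16%.

20.16%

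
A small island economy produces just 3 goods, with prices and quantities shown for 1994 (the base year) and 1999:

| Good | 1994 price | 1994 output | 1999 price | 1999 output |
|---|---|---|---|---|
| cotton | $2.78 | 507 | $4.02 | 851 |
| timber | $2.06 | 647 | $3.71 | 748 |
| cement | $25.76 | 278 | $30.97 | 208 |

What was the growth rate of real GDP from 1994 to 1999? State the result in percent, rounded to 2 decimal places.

Real GDP 1994 = Nominal GDP 1994 = 2.78·507 + 2.06·647 + 25.76·278 = 9903.56.
Real GDP 1999 (at 1994 prices) = 2.78·851 + 2.06·748 + 25.76·208 = 9264.74.
Real growth = 9264.74/9903.56 − 1 = -0.0645.

-6.45%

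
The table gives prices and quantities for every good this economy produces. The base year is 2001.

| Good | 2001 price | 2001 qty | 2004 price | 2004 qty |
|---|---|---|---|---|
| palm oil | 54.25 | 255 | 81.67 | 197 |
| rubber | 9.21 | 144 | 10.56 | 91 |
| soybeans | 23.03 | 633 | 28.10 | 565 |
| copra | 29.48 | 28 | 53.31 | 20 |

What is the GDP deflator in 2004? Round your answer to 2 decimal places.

135.28

Nominal GDP 2004 = 81.67·197 + 10.56·91 + 28.10·565 + 53.31·20 = 33992.65.
Real GDP 2004 (at 2001 prices) = 54.25·197 + 9.21·91 + 23.03·565 + 29.48·20 = 25126.91.
Deflator = Nominal/Real × 100 = 33992.65/25126.91 × 100 = 135.284.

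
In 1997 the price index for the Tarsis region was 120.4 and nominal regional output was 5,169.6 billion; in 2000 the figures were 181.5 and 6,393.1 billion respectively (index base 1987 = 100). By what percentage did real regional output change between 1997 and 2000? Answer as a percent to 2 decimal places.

Deflate each year: 1997 → 5169.6/1.204 = 4293.69; 2000 → 6393.1/1.815 = 3522.37.
So real regional output changed by 3522.37/4293.69 − 1 = -0.1796, i.e. -17.96%.

-17.96%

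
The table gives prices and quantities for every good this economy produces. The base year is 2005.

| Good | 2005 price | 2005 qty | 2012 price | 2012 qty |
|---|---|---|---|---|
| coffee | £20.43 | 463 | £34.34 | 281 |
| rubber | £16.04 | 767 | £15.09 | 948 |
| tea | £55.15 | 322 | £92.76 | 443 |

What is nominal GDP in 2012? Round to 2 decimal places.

Nominal GDP 2012 = Σ (p_2012 × q_2012) = 34.34·281 + 15.09·948 + 92.76·443 = 65047.54.

£65047.54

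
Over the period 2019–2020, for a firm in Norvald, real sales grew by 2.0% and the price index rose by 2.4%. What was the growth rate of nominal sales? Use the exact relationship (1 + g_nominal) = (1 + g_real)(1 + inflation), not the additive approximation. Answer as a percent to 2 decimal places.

(1 + g_nom) = (1 + g_real)(1 + π) = 1.0200 × 1.0240 = 1.04448.

4.45%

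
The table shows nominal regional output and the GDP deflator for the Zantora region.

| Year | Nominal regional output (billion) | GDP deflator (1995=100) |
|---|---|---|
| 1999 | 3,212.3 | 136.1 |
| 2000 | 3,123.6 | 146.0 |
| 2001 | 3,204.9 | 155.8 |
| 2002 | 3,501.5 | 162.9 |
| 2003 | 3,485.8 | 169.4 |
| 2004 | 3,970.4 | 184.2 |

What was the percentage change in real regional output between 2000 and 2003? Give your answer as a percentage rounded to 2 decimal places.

-3.82%

Real regional output 2000 = 3123.6/1.460 = 2139.45.
Real regional output 2003 = 3485.8/1.694 = 2057.73.
Change = 2057.73/2139.45 − 1 = -0.0382.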